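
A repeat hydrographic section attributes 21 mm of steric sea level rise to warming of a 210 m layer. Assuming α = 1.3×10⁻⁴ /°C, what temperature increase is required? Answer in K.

ΔT = Δh/(αH) = 0.021 / (1.3×10⁻⁴ × 210) ≈ 0.7692 K

ΔT ≈ 0.769 K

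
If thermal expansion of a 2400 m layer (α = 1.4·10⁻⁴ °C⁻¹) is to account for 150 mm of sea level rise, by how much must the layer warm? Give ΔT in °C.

ΔT = Δh/(αH) = 0.15 / (1.4×10⁻⁴ × 2400) ≈ 0.4464 °C

about 0.446 °C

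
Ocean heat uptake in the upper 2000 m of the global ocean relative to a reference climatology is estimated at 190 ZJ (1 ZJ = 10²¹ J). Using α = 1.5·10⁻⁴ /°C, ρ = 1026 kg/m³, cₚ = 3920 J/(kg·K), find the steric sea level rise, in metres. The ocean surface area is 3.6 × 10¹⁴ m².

0.0197 m

Per unit area: Q = 190×10²¹ / (3.6×10¹⁴) ≈ 5.278×10⁸ J/m²
Δh = αQ/(ρcₚ) = 1.5×10⁻⁴ × 5.278×10⁸ / (1026 × 3920) ≈ 0.019685 m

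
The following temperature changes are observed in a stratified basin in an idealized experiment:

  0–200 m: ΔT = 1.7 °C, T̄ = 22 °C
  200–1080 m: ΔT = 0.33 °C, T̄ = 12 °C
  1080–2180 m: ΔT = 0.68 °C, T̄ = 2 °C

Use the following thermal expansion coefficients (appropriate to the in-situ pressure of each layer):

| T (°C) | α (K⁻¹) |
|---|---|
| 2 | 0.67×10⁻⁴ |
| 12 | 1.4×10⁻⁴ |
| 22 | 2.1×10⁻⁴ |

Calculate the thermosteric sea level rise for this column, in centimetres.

Layer 1 at 22 °C → α = 2.1×10⁻⁴ K⁻¹
Layer 2 at 12 °C → α = 1.4×10⁻⁴ K⁻¹
Layer 3 at 2 °C → α = 0.67×10⁻⁴ K⁻¹
Layer 1: 2.1×10⁻⁴ × 200 × 1.7 = 0.07140 m
200–1080 m: 0.33 × 880 × 1.4×10⁻⁴ = 0.040656 m
1080–2180 m: 0.68 × 1100 × 0.67×10⁻⁴ = 0.050116 m
Δh = 0.07140 + 0.040656 + 0.050116 = 0.162172 m ≈ 16.2 cm

about 16.2 cm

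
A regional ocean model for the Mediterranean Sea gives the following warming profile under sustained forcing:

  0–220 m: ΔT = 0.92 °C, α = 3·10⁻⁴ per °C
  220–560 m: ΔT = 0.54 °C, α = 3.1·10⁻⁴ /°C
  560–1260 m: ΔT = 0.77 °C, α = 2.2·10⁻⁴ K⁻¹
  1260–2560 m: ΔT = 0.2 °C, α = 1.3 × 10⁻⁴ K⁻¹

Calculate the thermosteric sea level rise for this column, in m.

0.270 m of thermosteric rise

220 × 0.92 × 3×10⁻⁴ = 0.06072 m
220–560 m: 3.1×10⁻⁴ × 340 × 0.54 = 0.056916 m
Layer 3: 700 × 2.2×10⁻⁴ × 0.77 = 0.11858 m
1260–2560 m: 1.3×10⁻⁴ × 1300 × 0.2 = 0.03380 m
Δh = 0.06072 + 0.056916 + 0.11858 + 0.03380 = 0.270016 m ≈ 0.270 m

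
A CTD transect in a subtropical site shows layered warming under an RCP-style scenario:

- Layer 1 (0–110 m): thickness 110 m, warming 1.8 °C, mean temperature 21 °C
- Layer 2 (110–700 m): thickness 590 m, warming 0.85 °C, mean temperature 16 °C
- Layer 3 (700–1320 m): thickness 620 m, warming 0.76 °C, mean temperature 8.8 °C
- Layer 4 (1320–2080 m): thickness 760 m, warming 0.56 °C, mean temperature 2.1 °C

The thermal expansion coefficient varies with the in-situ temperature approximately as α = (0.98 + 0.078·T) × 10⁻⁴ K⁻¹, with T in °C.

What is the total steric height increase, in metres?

Layer 1: α = (0.98 + 0.078×21)×10⁻⁴ = 2.618×10⁻⁴ K⁻¹
Layer 2: α = (0.98 + 0.078×16)×10⁻⁴ = 2.228×10⁻⁴ K⁻¹
Layer 3: α = (0.98 + 0.078×8.8)×10⁻⁴ = 1.6664×10⁻⁴ K⁻¹
Layer 4: α = (0.98 + 0.078×2.1)×10⁻⁴ = 1.1438×10⁻⁴ K⁻¹
Layer 1: 110 × 2.618×10⁻⁴ × 1.8 = 0.0518364 m
110–700 m: 590 × 0.85 × 2.228×10⁻⁴ = 0.1117342 m
700–1320 m: 620 × 0.76 × 1.6664×10⁻⁴ = 0.078520768 m
1.1438×10⁻⁴ × 760 × 0.56 = 0.048680128 m
Δh = 0.0518364 + 0.1117342 + 0.078520768 + 0.048680128 = 0.290771496 m

0.291 m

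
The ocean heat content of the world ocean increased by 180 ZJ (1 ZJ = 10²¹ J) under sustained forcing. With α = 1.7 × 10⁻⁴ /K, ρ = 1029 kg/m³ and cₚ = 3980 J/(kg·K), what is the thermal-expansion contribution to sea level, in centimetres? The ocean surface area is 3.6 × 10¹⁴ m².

Per unit area: Q = 180×10²¹ / (3.6×10¹⁴) = 5×10⁸ J/m²
Δh = αQ/(ρcₚ) = 1.7×10⁻⁴ × 5×10⁸ / (1029 × 3980) ≈ 0.020755 m

Δh ≈ 2.1 cm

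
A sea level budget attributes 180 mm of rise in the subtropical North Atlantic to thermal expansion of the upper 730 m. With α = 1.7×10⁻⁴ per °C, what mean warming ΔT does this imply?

ΔT = Δh/(αH) = 0.18 / (1.7×10⁻⁴ × 730) ≈ 1.450 K

ΔT ≈ 1.5 K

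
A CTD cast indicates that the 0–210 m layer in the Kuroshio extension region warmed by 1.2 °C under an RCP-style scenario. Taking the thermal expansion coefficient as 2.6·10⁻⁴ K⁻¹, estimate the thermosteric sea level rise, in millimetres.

Δh = 65.5 mm

Δh = αΔT·H = 2.6×10⁻⁴ × 1.2 × 210 = 0.06552 m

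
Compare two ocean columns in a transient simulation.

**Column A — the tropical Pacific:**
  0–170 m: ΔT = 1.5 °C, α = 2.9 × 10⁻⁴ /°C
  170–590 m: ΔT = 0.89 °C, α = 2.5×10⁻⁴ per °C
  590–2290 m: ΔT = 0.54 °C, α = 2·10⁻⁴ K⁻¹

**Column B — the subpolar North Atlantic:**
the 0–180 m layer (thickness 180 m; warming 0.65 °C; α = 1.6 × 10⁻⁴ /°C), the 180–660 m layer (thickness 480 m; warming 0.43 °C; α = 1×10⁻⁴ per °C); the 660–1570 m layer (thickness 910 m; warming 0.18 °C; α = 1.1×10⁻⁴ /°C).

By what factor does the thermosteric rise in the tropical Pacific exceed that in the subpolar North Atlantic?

A 0–170 m: 2.9×10⁻⁴ × 170 × 1.5 = 0.07395 m
A 170–590 m: 0.89 × 420 × 2.5×10⁻⁴ = 0.09345 m
A 590–2290 m: 2×10⁻⁴ × 1700 × 0.54 = 0.18360 m
A total: 0.35100 m
B 0–180 m: 0.65 × 180 × 1.6×10⁻⁴ = 0.01872 m
B 1×10⁻⁴ × 480 × 0.43 = 0.02064 m
B Layer 3: 910 × 1.1×10⁻⁴ × 0.18 = 0.018018 m
B total: 0.057378 m
Ratio: 0.35100 / 0.057378 ≈ 6.117

6.12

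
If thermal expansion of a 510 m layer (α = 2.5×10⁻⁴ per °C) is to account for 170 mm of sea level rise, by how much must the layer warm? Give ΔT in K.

ΔT ≈ 1.33 K

ΔT = Δh/(αH) = 0.17 / (2.5×10⁻⁴ × 510) ≈ 1.333 K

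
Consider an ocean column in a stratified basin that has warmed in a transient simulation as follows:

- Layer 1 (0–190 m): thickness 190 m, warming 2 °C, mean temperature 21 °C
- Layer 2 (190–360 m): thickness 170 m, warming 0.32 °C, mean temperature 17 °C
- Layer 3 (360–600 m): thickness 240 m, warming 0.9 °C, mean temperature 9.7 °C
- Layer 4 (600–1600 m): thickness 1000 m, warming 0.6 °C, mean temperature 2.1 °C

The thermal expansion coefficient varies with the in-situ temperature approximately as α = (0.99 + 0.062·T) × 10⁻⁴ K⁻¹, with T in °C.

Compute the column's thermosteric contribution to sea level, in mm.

Δh = 200 mm

Layer 1: α = (0.99 + 0.062×21)×10⁻⁴ = 2.292×10⁻⁴ K⁻¹
Layer 2: α = (0.99 + 0.062×17)×10⁻⁴ = 2.044×10⁻⁴ K⁻¹
Layer 3: α = (0.99 + 0.062×9.7)×10⁻⁴ = 1.5914×10⁻⁴ K⁻¹
Layer 4: α = (0.99 + 0.062×2.1)×10⁻⁴ = 1.1202×10⁻⁴ K⁻¹
190 × 2 × 2.292×10⁻⁴ = 0.087096 m
190–360 m: 0.32 × 2.044×10⁻⁴ × 170 = 0.01111936 m
1.5914×10⁻⁴ × 0.9 × 240 = 0.03437424 m
1.1202×10⁻⁴ × 0.6 × 1000 = 0.067212 m
Δh = 0.087096 + 0.01111936 + 0.03437424 + 0.067212 = 0.1998016 m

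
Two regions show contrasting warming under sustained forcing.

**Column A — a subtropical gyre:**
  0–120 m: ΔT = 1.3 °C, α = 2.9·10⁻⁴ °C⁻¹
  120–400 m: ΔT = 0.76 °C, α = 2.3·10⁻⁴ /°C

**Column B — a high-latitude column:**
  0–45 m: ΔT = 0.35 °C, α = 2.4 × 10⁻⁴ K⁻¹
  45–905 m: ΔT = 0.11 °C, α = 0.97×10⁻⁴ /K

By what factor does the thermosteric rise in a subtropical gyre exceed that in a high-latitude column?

A Layer 1: 1.3 × 120 × 2.9×10⁻⁴ = 0.04524 m
A 2.3×10⁻⁴ × 0.76 × 280 = 0.048944 m
A total: 0.094184 m
B 0–45 m: 2.4×10⁻⁴ × 0.35 × 45 = 0.00378 m
B Layer 2: 860 × 0.97×10⁻⁴ × 0.11 = 0.0091762 m
B total: 0.0129562 m
Ratio: 0.094184 / 0.0129562 ≈ 7.269

7.3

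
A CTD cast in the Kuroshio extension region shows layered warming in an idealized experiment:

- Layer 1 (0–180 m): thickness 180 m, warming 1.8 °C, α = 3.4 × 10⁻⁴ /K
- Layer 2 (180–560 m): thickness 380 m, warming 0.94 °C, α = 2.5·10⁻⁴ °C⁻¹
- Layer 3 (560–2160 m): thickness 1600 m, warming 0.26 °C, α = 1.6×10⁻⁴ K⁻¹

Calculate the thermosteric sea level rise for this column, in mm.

1.8 × 3.4×10⁻⁴ × 180 = 0.11016 m
180–560 m: 0.94 × 2.5×10⁻⁴ × 380 = 0.08930 m
Layer 3: 0.26 × 1.6×10⁻⁴ × 1600 = 0.06656 m
Δh = 0.11016 + 0.08930 + 0.06656 = 0.26602 m

266 mm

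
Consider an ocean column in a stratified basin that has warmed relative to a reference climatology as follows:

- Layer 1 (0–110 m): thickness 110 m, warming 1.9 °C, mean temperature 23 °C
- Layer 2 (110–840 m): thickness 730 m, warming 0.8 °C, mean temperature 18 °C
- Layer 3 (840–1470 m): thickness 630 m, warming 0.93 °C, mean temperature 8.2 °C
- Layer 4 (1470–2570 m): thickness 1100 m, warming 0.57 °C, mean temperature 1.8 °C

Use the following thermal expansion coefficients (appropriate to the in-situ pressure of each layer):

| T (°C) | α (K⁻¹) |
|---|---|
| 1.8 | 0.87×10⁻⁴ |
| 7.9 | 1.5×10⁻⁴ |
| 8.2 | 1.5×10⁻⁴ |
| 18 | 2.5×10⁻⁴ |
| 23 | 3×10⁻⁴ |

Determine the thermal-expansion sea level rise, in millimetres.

Δh = 350 mm

Layer 1 at 23 °C → α = 3×10⁻⁴ K⁻¹
Layer 2 at 18 °C → α = 2.5×10⁻⁴ K⁻¹
Layer 3 at 8.2 °C → α = 1.5×10⁻⁴ K⁻¹
Layer 4 at 1.8 °C → α = 0.87×10⁻⁴ K⁻¹
3×10⁻⁴ × 110 × 1.9 = 0.06270 m
110–840 m: 730 × 2.5×10⁻⁴ × 0.8 = 0.14600 m
1.5×10⁻⁴ × 630 × 0.93 = 0.087885 m
Layer 4: 1100 × 0.57 × 0.87×10⁻⁴ = 0.054549 m
Δh = 0.06270 + 0.14600 + 0.087885 + 0.054549 = 0.351134 m ≈ 350 mm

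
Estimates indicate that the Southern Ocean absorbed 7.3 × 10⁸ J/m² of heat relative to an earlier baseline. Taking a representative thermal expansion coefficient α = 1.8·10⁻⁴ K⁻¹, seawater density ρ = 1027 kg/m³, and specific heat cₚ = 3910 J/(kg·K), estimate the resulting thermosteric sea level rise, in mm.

Δh = αQ/(ρcₚ) = 1.8×10⁻⁴ × 7.3×10⁸ / (1027 × 3910) ≈ 0.032723 m

32.7 mm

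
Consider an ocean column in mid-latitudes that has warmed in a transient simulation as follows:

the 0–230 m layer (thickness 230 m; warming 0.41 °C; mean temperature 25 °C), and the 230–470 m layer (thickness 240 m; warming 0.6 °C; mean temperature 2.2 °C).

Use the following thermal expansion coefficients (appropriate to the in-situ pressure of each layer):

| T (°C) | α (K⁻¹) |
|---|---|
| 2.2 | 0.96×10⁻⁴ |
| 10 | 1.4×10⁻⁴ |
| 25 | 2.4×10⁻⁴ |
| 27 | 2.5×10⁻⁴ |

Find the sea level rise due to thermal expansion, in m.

Layer 1 at 25 °C → α = 2.4×10⁻⁴ K⁻¹
Layer 2 at 2.2 °C → α = 0.96×10⁻⁴ K⁻¹
0–230 m: 0.41 × 2.4×10⁻⁴ × 230 = 0.022632 m
230–470 m: 0.96×10⁻⁴ × 240 × 0.6 = 0.013824 m
Δh = 0.022632 + 0.013824 = 0.036456 m

Δh = 0.036 m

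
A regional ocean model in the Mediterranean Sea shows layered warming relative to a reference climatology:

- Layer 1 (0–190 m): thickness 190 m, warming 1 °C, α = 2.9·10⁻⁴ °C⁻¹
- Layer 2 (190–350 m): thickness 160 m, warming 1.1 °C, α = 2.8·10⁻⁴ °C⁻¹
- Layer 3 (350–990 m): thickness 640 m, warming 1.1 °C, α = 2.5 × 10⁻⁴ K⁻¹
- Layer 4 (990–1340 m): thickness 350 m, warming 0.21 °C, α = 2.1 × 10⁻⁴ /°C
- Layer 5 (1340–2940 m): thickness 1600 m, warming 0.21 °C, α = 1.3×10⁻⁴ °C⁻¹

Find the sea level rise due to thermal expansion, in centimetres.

1 × 190 × 2.9×10⁻⁴ = 0.05510 m
190–350 m: 2.8×10⁻⁴ × 160 × 1.1 = 0.04928 m
Layer 3: 2.5×10⁻⁴ × 640 × 1.1 = 0.17600 m
Layer 4: 2.1×10⁻⁴ × 350 × 0.21 = 0.015435 m
1.3×10⁻⁴ × 1600 × 0.21 = 0.04368 m
Δh = 0.05510 + 0.04928 + 0.17600 + 0.015435 + 0.04368 = 0.339495 m

33.9 cm of thermosteric rise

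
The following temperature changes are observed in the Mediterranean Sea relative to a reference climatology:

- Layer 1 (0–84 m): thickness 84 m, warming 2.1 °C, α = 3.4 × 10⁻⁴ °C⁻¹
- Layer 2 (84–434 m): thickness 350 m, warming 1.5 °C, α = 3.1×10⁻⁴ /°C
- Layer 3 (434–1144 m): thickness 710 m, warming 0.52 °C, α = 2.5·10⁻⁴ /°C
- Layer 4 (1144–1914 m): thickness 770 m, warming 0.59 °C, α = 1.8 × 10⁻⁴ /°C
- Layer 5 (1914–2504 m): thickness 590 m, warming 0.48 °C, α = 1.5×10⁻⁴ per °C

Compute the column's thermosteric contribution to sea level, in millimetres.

2.1 × 3.4×10⁻⁴ × 84 = 0.059976 m
84–434 m: 3.1×10⁻⁴ × 350 × 1.5 = 0.16275 m
710 × 2.5×10⁻⁴ × 0.52 = 0.09230 m
1.8×10⁻⁴ × 0.59 × 770 = 0.081774 m
1914–2504 m: 1.5×10⁻⁴ × 590 × 0.48 = 0.04248 m
Δh = 0.059976 + 0.16275 + 0.09230 + 0.081774 + 0.04248 = 0.43928 m

about 440 mm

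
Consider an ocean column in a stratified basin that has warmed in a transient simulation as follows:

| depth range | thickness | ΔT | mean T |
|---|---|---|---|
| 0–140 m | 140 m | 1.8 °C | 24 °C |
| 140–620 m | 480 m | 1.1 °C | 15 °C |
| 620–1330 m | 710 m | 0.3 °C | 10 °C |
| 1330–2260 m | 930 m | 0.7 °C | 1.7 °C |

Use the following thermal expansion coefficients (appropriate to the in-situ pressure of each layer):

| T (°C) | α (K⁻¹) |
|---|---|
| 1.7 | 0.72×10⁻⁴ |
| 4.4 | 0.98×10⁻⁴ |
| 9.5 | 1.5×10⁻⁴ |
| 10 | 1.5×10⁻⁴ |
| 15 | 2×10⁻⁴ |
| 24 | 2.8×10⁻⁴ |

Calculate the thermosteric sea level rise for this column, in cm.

Δh ≈ 25 cm

Layer 1 at 24 °C → α = 2.8×10⁻⁴ K⁻¹
Layer 2 at 15 °C → α = 2×10⁻⁴ K⁻¹
Layer 3 at 10 °C → α = 1.5×10⁻⁴ K⁻¹
Layer 4 at 1.7 °C → α = 0.72×10⁻⁴ K⁻¹
0–140 m: 2.8×10⁻⁴ × 140 × 1.8 = 0.07056 m
Layer 2: 1.1 × 480 × 2×10⁻⁴ = 0.10560 m
1.5×10⁻⁴ × 0.3 × 710 = 0.03195 m
1330–2260 m: 0.7 × 930 × 0.72×10⁻⁴ = 0.046872 m
Δh = 0.07056 + 0.10560 + 0.03195 + 0.046872 = 0.254982 m ≈ 25 cm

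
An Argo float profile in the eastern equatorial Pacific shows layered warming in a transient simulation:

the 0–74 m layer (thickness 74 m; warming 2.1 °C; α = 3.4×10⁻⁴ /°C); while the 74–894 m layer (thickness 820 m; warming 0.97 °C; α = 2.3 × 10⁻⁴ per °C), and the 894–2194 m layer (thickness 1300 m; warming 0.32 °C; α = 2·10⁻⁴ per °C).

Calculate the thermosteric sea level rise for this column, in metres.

0.32 m of thermosteric rise

Layer 1: 3.4×10⁻⁴ × 74 × 2.1 = 0.052836 m
74–894 m: 820 × 2.3×10⁻⁴ × 0.97 = 0.182942 m
894–2194 m: 0.32 × 1300 × 2×10⁻⁴ = 0.08320 m
Δh = 0.052836 + 0.182942 + 0.08320 = 0.318978 m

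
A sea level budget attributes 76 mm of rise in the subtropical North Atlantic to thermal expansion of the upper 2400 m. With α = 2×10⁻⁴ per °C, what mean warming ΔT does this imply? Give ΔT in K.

about 0.158 K

ΔT = Δh/(αH) = 0.076 / (2×10⁻⁴ × 2400) ≈ 0.1583 K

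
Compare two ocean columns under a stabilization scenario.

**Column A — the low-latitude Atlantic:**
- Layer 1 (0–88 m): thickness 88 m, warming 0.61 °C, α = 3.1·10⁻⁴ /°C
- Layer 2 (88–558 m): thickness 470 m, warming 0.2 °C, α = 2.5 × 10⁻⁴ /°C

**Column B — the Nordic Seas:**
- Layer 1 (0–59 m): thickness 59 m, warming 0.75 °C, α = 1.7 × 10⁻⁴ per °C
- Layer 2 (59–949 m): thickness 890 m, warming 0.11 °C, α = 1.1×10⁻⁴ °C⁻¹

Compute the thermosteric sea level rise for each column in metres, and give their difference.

Δh_A ≈ 0.040 m, Δh_B ≈ 0.018 m; difference ≈ 0.022 m

A Layer 1: 0.61 × 88 × 3.1×10⁻⁴ = 0.0166408 m
A 88–558 m: 470 × 0.2 × 2.5×10⁻⁴ = 0.02350 m
A total: 0.0401408 m
B 0–59 m: 1.7×10⁻⁴ × 59 × 0.75 = 0.0075225 m
B Layer 2: 890 × 1.1×10⁻⁴ × 0.11 = 0.010769 m
B total: 0.0182915 m
Difference: 0.0401408 − 0.0182915 = 0.0218493 m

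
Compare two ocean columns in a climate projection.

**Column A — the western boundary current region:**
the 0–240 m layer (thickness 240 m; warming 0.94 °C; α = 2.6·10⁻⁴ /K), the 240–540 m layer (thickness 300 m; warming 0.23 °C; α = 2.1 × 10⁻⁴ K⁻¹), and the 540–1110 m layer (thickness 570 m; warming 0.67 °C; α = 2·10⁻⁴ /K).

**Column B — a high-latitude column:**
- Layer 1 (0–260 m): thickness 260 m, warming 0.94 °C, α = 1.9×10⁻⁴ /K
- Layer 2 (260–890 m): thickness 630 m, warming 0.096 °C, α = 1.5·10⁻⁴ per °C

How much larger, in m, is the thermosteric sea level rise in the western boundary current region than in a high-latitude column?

A Layer 1: 240 × 2.6×10⁻⁴ × 0.94 = 0.058656 m
A 2.1×10⁻⁴ × 300 × 0.23 = 0.01449 m
A Layer 3: 570 × 2×10⁻⁴ × 0.67 = 0.07638 m
A total: 0.149526 m
B Layer 1: 1.9×10⁻⁴ × 260 × 0.94 = 0.046436 m
B 1.5×10⁻⁴ × 630 × 0.096 = 0.009072 m
B total: 0.055508 m
Difference: 0.149526 − 0.055508 = 0.094018 m

Δh_A − Δh_B ≈ 0.094 m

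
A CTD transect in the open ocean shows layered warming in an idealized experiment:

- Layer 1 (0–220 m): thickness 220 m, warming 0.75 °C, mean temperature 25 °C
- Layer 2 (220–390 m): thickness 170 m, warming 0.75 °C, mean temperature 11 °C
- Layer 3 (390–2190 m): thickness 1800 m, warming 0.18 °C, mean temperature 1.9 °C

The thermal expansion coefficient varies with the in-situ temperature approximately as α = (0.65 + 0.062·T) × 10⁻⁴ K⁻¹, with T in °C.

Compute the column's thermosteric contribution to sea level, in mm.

about 78.2 mm

Layer 1: α = (0.65 + 0.062×25)×10⁻⁴ = 2.2×10⁻⁴ K⁻¹
Layer 2: α = (0.65 + 0.062×11)×10⁻⁴ = 1.332×10⁻⁴ K⁻¹
Layer 3: α = (0.65 + 0.062×1.9)×10⁻⁴ = 0.7678×10⁻⁴ K⁻¹
0–220 m: 220 × 2.2×10⁻⁴ × 0.75 = 0.03630 m
220–390 m: 0.75 × 170 × 1.332×10⁻⁴ = 0.016983 m
0.18 × 0.7678×10⁻⁴ × 1800 = 0.02487672 m
Δh = 0.03630 + 0.016983 + 0.02487672 = 0.07815972 m ≈ 78.2 mm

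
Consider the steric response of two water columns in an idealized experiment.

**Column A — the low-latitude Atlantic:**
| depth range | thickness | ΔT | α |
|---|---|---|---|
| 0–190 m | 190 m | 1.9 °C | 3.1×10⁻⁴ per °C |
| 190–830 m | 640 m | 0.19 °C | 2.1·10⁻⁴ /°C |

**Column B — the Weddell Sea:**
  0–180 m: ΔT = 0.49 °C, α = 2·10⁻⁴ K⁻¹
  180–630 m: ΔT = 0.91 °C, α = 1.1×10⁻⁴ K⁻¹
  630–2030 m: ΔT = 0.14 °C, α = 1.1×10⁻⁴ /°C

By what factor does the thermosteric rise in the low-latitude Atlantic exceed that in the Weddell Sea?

≈ 1.63×

A 0–190 m: 3.1×10⁻⁴ × 190 × 1.9 = 0.11191 m
A Layer 2: 640 × 0.19 × 2.1×10⁻⁴ = 0.025536 m
A total: 0.137446 m
B Layer 1: 2×10⁻⁴ × 0.49 × 180 = 0.01764 m
B 180–630 m: 450 × 0.91 × 1.1×10⁻⁴ = 0.045045 m
B Layer 3: 1.1×10⁻⁴ × 1400 × 0.14 = 0.02156 m
B total: 0.084245 m
Ratio: 0.137446 / 0.084245 ≈ 1.632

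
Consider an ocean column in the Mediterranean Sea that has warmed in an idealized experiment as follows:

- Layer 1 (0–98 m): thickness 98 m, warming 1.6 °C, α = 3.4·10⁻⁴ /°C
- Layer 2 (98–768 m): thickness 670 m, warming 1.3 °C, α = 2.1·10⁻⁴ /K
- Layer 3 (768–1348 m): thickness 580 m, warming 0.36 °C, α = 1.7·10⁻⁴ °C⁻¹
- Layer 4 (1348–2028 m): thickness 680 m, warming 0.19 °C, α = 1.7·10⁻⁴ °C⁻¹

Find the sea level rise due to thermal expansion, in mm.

294 mm of thermosteric rise

98 × 3.4×10⁻⁴ × 1.6 = 0.053312 m
1.3 × 2.1×10⁻⁴ × 670 = 0.18291 m
768–1348 m: 580 × 0.36 × 1.7×10⁻⁴ = 0.035496 m
Layer 4: 1.7×10⁻⁴ × 680 × 0.19 = 0.021964 m
Δh = 0.053312 + 0.18291 + 0.035496 + 0.021964 = 0.293682 m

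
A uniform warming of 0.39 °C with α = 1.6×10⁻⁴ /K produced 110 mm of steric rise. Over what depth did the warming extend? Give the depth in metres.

1760 m

H = Δh/(αΔT) = 0.11 / (1.6×10⁻⁴ × 0.39) ≈ 1763 m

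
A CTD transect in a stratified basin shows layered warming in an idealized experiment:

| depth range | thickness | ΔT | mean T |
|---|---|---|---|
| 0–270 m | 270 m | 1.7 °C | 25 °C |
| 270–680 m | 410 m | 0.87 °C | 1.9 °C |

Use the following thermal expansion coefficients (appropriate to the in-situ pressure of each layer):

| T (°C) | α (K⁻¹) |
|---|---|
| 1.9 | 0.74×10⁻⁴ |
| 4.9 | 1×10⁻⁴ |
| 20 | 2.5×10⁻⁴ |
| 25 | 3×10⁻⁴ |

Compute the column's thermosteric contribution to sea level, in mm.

Δh = 164 mm

Layer 1 at 25 °C → α = 3×10⁻⁴ K⁻¹
Layer 2 at 1.9 °C → α = 0.74×10⁻⁴ K⁻¹
270 × 3×10⁻⁴ × 1.7 = 0.13770 m
Layer 2: 410 × 0.87 × 0.74×10⁻⁴ = 0.0263958 m
Δh = 0.13770 + 0.0263958 = 0.1640958 m ≈ 164 mm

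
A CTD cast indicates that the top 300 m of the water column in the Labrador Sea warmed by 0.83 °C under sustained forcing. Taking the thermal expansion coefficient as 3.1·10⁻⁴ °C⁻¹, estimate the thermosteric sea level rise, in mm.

77.2 mm

Δh = αΔT·H = 3.1×10⁻⁴ × 0.83 × 300 = 0.07719 m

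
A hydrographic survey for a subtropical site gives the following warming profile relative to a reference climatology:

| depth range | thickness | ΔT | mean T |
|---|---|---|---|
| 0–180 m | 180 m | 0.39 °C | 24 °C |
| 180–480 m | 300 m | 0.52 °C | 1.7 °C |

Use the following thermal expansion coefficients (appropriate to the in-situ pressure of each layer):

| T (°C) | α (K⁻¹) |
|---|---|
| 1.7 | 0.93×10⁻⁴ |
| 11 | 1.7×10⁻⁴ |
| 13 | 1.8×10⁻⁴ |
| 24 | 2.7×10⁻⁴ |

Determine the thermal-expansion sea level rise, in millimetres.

Layer 1 at 24 °C → α = 2.7×10⁻⁴ K⁻¹
Layer 2 at 1.7 °C → α = 0.93×10⁻⁴ K⁻¹
2.7×10⁻⁴ × 180 × 0.39 = 0.018954 m
180–480 m: 0.52 × 300 × 0.93×10⁻⁴ = 0.014508 m
Δh = 0.018954 + 0.014508 = 0.033462 m ≈ 33 mm

Δh = 33 mm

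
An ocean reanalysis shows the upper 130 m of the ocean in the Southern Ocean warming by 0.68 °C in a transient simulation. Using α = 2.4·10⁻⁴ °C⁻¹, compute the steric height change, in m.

Δh = αΔT·H = 2.4×10⁻⁴ × 0.68 × 130 = 0.021216 m

0.021 m of thermosteric rise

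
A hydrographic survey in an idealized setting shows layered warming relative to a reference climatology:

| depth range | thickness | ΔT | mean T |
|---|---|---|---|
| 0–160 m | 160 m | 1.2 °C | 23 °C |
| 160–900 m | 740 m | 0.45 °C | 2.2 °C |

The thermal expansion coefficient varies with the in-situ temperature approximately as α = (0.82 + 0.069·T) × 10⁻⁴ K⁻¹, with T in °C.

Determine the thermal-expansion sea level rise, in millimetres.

79 mm of thermosteric rise

Layer 1: α = (0.82 + 0.069×23)×10⁻⁴ = 2.407×10⁻⁴ K⁻¹
Layer 2: α = (0.82 + 0.069×2.2)×10⁻⁴ = 0.9718×10⁻⁴ K⁻¹
Layer 1: 1.2 × 2.407×10⁻⁴ × 160 = 0.0462144 m
0.9718×10⁻⁴ × 740 × 0.45 = 0.03236094 m
Δh = 0.0462144 + 0.03236094 = 0.07857534 m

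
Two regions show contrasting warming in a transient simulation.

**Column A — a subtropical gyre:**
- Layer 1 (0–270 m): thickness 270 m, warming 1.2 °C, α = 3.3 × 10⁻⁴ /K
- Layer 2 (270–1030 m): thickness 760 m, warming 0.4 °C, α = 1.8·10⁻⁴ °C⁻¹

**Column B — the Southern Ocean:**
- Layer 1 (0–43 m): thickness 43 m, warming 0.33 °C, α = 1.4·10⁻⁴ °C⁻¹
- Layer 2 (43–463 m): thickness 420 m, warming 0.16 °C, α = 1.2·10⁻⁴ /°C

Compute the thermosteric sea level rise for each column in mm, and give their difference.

A 0–270 m: 270 × 1.2 × 3.3×10⁻⁴ = 0.10692 m
A 270–1030 m: 0.4 × 760 × 1.8×10⁻⁴ = 0.05472 m
A total: 0.16164 m
B Layer 1: 0.33 × 43 × 1.4×10⁻⁴ = 0.0019866 m
B 420 × 1.2×10⁻⁴ × 0.16 = 0.008064 m
B total: 0.0100506 m
Difference: 0.16164 − 0.0100506 = 0.1515894 m

A: 160 mm; B: 10 mm; difference 150 mm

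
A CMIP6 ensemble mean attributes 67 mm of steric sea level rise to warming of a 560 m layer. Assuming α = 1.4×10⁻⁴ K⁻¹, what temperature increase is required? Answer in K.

0.85 K

ΔT = Δh/(αH) = 0.067 / (1.4×10⁻⁴ × 560) ≈ 0.8546 K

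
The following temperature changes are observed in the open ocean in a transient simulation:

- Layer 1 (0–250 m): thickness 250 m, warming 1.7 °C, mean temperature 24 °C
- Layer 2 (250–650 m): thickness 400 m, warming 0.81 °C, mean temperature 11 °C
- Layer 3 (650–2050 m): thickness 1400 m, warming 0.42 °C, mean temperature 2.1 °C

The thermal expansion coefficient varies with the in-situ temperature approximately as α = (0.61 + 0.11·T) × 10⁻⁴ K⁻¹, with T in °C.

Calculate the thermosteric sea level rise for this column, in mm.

247 mm

Layer 1: α = (0.61 + 0.11×24)×10⁻⁴ = 3.25×10⁻⁴ K⁻¹
Layer 2: α = (0.61 + 0.11×11)×10⁻⁴ = 1.82×10⁻⁴ K⁻¹
Layer 3: α = (0.61 + 0.11×2.1)×10⁻⁴ = 0.841×10⁻⁴ K⁻¹
0–250 m: 3.25×10⁻⁴ × 1.7 × 250 = 0.138125 m
250–650 m: 0.81 × 400 × 1.82×10⁻⁴ = 0.058968 m
Layer 3: 1400 × 0.841×10⁻⁴ × 0.42 = 0.0494508 m
Δh = 0.138125 + 0.058968 + 0.0494508 = 0.2465438 m ≈ 247 mm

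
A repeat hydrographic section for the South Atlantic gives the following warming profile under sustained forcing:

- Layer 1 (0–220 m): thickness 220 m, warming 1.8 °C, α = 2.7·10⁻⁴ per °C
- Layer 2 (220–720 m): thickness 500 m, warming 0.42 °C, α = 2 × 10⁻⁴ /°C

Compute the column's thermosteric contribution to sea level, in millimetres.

about 149 mm

Layer 1: 1.8 × 220 × 2.7×10⁻⁴ = 0.10692 m
Layer 2: 500 × 0.42 × 2×10⁻⁴ = 0.04200 m
Δh = 0.10692 + 0.04200 = 0.14892 m ≈ 149 mm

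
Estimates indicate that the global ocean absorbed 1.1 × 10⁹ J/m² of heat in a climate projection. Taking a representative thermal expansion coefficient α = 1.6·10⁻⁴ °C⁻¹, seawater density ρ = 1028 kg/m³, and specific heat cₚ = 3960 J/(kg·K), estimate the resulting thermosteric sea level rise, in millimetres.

Δh = αQ/(ρcₚ) = 1.6×10⁻⁴ × 1.1×10⁹ / (1028 × 3960) ≈ 0.043234 m

about 43.2 mm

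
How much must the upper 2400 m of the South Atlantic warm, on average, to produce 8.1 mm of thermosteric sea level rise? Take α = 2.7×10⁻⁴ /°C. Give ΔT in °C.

0.0125 °C

ΔT = Δh/(αH) = 0.0081 / (2.7×10⁻⁴ × 2400) = 0.01250 °C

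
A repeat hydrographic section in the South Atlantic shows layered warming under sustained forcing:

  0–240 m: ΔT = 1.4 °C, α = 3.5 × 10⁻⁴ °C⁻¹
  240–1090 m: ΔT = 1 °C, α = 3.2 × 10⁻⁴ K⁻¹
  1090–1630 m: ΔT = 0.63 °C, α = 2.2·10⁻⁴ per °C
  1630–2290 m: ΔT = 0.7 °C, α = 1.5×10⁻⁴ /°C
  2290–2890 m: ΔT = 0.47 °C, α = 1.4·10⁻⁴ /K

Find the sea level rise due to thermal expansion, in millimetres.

about 570 mm

0–240 m: 240 × 1.4 × 3.5×10⁻⁴ = 0.11760 m
3.2×10⁻⁴ × 850 × 1 = 0.27200 m
Layer 3: 2.2×10⁻⁴ × 0.63 × 540 = 0.074844 m
1.5×10⁻⁴ × 0.7 × 660 = 0.06930 m
1.4×10⁻⁴ × 600 × 0.47 = 0.03948 m
Δh = 0.11760 + 0.27200 + 0.074844 + 0.06930 + 0.03948 = 0.573224 m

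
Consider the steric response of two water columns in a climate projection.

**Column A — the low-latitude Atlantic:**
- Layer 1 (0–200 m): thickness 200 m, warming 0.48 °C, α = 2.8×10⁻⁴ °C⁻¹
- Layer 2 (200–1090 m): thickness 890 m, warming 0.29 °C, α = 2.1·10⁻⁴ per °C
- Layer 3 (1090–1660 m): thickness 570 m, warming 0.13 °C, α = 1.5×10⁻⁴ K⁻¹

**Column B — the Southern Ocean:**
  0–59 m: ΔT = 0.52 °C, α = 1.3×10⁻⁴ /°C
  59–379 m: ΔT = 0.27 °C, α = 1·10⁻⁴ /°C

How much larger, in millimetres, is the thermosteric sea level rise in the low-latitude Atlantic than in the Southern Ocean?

A 0–200 m: 2.8×10⁻⁴ × 0.48 × 200 = 0.02688 m
A 200–1090 m: 890 × 2.1×10⁻⁴ × 0.29 = 0.054201 m
A 1.5×10⁻⁴ × 570 × 0.13 = 0.011115 m
A total: 0.092196 m
B 1.3×10⁻⁴ × 0.52 × 59 = 0.0039884 m
B 0.27 × 320 × 1×10⁻⁴ = 0.00864 m
B total: 0.0126284 m
Difference: 0.092196 − 0.0126284 = 0.0795676 m

79.6 mm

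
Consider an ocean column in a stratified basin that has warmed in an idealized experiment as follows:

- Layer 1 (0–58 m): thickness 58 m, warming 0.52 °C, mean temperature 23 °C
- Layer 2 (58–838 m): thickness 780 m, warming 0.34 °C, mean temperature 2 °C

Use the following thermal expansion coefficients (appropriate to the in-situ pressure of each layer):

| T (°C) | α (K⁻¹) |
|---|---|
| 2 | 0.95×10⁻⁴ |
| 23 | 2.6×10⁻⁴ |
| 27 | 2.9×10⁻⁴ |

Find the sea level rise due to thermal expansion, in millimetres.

33 mm of thermosteric rise

Layer 1 at 23 °C → α = 2.6×10⁻⁴ K⁻¹
Layer 2 at 2 °C → α = 0.95×10⁻⁴ K⁻¹
0–58 m: 0.52 × 2.6×10⁻⁴ × 58 = 0.0078416 m
0.95×10⁻⁴ × 0.34 × 780 = 0.025194 m
Δh = 0.0078416 + 0.025194 = 0.0330356 m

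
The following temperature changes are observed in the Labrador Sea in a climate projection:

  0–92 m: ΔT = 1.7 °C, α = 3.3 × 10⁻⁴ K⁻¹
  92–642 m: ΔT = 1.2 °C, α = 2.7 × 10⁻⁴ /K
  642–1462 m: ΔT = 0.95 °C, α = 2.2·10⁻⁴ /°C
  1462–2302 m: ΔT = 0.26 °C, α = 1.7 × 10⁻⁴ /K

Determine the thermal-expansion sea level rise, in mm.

Δh ≈ 440 mm

1.7 × 92 × 3.3×10⁻⁴ = 0.051612 m
92–642 m: 550 × 2.7×10⁻⁴ × 1.2 = 0.17820 m
Layer 3: 2.2×10⁻⁴ × 0.95 × 820 = 0.17138 m
1462–2302 m: 1.7×10⁻⁴ × 0.26 × 840 = 0.037128 m
Δh = 0.051612 + 0.17820 + 0.17138 + 0.037128 = 0.43832 m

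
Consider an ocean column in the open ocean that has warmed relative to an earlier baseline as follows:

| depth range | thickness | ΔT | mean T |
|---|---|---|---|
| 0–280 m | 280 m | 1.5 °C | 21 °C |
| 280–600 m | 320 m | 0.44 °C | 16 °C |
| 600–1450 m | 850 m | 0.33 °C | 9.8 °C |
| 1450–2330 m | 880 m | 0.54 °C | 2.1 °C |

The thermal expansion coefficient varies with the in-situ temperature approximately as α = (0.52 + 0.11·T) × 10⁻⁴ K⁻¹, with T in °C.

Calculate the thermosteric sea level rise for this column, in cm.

Layer 1: α = (0.52 + 0.11×21)×10⁻⁴ = 2.83×10⁻⁴ K⁻¹
Layer 2: α = (0.52 + 0.11×16)×10⁻⁴ = 2.28×10⁻⁴ K⁻¹
Layer 3: α = (0.52 + 0.11×9.8)×10⁻⁴ = 1.598×10⁻⁴ K⁻¹
Layer 4: α = (0.52 + 0.11×2.1)×10⁻⁴ = 0.751×10⁻⁴ K⁻¹
280 × 2.83×10⁻⁴ × 1.5 = 0.11886 m
Layer 2: 2.28×10⁻⁴ × 0.44 × 320 = 0.0321024 m
Layer 3: 0.33 × 850 × 1.598×10⁻⁴ = 0.0448239 m
Layer 4: 0.54 × 0.751×10⁻⁴ × 880 = 0.03568752 m
Δh = 0.11886 + 0.0321024 + 0.0448239 + 0.03568752 = 0.23147382 m

23.1 cm of thermosteric rise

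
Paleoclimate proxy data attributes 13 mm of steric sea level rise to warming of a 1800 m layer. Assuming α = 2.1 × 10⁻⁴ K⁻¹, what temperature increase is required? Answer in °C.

ΔT = Δh/(αH) = 0.013 / (2.1×10⁻⁴ × 1800) ≈ 0.03439 °C

about 0.0344 °C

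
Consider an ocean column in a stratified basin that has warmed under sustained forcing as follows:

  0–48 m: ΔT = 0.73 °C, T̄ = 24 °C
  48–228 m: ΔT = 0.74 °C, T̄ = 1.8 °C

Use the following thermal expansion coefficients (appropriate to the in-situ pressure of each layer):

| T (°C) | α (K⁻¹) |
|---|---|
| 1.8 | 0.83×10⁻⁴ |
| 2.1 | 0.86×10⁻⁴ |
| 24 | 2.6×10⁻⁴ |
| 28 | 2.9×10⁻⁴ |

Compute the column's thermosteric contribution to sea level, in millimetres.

Layer 1 at 24 °C → α = 2.6×10⁻⁴ K⁻¹
Layer 2 at 1.8 °C → α = 0.83×10⁻⁴ K⁻¹
0.73 × 2.6×10⁻⁴ × 48 = 0.0091104 m
Layer 2: 0.74 × 180 × 0.83×10⁻⁴ = 0.0110556 m
Δh = 0.0091104 + 0.0110556 = 0.020166 m

about 20 mm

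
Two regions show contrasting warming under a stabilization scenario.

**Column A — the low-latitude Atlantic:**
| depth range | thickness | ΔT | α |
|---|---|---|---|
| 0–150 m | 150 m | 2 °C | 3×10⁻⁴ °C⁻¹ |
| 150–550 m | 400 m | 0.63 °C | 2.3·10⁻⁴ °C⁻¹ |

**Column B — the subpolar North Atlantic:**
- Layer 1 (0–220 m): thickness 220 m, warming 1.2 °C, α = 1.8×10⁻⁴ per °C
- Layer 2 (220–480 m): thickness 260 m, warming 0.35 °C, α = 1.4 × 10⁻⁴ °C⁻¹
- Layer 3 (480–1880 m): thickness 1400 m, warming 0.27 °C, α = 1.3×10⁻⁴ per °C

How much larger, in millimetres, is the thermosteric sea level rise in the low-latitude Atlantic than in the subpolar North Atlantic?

38.6 mm larger

A 0–150 m: 3×10⁻⁴ × 150 × 2 = 0.09000 m
A 0.63 × 2.3×10⁻⁴ × 400 = 0.05796 m
A total: 0.14796 m
B 0–220 m: 220 × 1.8×10⁻⁴ × 1.2 = 0.04752 m
B 1.4×10⁻⁴ × 0.35 × 260 = 0.01274 m
B Layer 3: 1400 × 0.27 × 1.3×10⁻⁴ = 0.04914 m
B total: 0.10940 m
Difference: 0.14796 − 0.10940 = 0.03856 m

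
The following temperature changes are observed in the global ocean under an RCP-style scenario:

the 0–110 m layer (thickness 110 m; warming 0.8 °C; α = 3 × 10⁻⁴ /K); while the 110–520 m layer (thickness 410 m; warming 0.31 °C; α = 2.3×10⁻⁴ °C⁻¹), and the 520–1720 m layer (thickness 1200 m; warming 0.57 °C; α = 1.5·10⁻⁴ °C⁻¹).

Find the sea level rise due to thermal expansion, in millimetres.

110 × 3×10⁻⁴ × 0.8 = 0.02640 m
Layer 2: 410 × 2.3×10⁻⁴ × 0.31 = 0.029233 m
Layer 3: 1.5×10⁻⁴ × 0.57 × 1200 = 0.10260 m
Δh = 0.02640 + 0.029233 + 0.10260 = 0.158233 m

Δh ≈ 160 mm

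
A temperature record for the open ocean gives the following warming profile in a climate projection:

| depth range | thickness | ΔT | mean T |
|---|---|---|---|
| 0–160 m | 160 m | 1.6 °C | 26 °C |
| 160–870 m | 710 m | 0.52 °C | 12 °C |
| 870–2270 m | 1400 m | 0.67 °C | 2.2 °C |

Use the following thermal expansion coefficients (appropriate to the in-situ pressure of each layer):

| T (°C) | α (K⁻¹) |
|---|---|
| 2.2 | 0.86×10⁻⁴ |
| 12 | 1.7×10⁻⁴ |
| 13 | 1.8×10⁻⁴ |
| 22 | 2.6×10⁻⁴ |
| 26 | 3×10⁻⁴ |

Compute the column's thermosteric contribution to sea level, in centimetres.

about 22.0 cm

Layer 1 at 26 °C → α = 3×10⁻⁴ K⁻¹
Layer 2 at 12 °C → α = 1.7×10⁻⁴ K⁻¹
Layer 3 at 2.2 °C → α = 0.86×10⁻⁴ K⁻¹
Layer 1: 160 × 1.6 × 3×10⁻⁴ = 0.07680 m
160–870 m: 1.7×10⁻⁴ × 710 × 0.52 = 0.062764 m
870–2270 m: 0.67 × 1400 × 0.86×10⁻⁴ = 0.080668 m
Δh = 0.07680 + 0.062764 + 0.080668 = 0.220232 m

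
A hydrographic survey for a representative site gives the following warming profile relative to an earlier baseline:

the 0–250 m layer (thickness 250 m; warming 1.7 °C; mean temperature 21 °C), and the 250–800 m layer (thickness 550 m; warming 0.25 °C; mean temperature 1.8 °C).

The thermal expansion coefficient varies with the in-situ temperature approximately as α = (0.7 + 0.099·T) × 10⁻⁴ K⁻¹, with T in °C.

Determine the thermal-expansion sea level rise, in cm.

Layer 1: α = (0.7 + 0.099×21)×10⁻⁴ = 2.779×10⁻⁴ K⁻¹
Layer 2: α = (0.7 + 0.099×1.8)×10⁻⁴ = 0.8782×10⁻⁴ K⁻¹
250 × 1.7 × 2.779×10⁻⁴ = 0.1181075 m
Layer 2: 550 × 0.8782×10⁻⁴ × 0.25 = 0.01207525 m
Δh = 0.1181075 + 0.01207525 = 0.13018275 m

Δh = 13.0 cm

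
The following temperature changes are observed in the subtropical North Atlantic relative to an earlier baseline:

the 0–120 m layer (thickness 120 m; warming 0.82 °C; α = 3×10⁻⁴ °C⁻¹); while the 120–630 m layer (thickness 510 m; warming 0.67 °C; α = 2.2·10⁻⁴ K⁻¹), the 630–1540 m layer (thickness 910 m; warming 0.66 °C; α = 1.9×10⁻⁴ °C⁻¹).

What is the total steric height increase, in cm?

Δh = 22 cm

0–120 m: 3×10⁻⁴ × 0.82 × 120 = 0.02952 m
0.67 × 510 × 2.2×10⁻⁴ = 0.075174 m
630–1540 m: 910 × 1.9×10⁻⁴ × 0.66 = 0.114114 m
Δh = 0.02952 + 0.075174 + 0.114114 = 0.218808 m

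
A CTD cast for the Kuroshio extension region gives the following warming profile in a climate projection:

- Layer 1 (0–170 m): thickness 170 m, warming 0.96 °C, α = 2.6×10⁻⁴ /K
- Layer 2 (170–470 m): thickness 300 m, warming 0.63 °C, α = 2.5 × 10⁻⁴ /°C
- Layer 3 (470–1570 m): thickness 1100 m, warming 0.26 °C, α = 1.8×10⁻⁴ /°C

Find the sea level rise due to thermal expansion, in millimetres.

Layer 1: 2.6×10⁻⁴ × 170 × 0.96 = 0.042432 m
2.5×10⁻⁴ × 300 × 0.63 = 0.04725 m
470–1570 m: 1100 × 0.26 × 1.8×10⁻⁴ = 0.05148 m
Δh = 0.042432 + 0.04725 + 0.05148 = 0.141162 m ≈ 141 mm

Δh ≈ 141 mm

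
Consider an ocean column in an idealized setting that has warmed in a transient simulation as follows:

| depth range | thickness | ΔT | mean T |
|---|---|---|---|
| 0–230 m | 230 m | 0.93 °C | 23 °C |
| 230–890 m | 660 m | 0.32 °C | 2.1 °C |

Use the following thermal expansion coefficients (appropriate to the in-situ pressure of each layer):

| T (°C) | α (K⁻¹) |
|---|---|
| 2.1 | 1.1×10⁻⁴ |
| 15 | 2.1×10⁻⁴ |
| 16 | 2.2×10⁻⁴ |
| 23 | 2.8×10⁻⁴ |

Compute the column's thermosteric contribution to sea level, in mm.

Layer 1 at 23 °C → α = 2.8×10⁻⁴ K⁻¹
Layer 2 at 2.1 °C → α = 1.1×10⁻⁴ K⁻¹
Layer 1: 0.93 × 2.8×10⁻⁴ × 230 = 0.059892 m
Layer 2: 1.1×10⁻⁴ × 0.32 × 660 = 0.023232 m
Δh = 0.059892 + 0.023232 = 0.083124 m

83 mm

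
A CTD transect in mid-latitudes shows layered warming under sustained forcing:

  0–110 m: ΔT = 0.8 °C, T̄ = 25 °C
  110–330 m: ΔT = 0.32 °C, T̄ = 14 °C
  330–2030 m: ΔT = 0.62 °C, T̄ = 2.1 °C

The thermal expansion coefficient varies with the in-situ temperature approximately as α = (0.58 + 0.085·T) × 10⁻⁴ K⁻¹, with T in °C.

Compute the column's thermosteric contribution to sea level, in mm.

Layer 1: α = (0.58 + 0.085×25)×10⁻⁴ = 2.705×10⁻⁴ K⁻¹
Layer 2: α = (0.58 + 0.085×14)×10⁻⁴ = 1.77×10⁻⁴ K⁻¹
Layer 3: α = (0.58 + 0.085×2.1)×10⁻⁴ = 0.7585×10⁻⁴ K⁻¹
2.705×10⁻⁴ × 110 × 0.8 = 0.023804 m
110–330 m: 1.77×10⁻⁴ × 220 × 0.32 = 0.0124608 m
330–2030 m: 0.7585×10⁻⁴ × 0.62 × 1700 = 0.0799459 m
Δh = 0.023804 + 0.0124608 + 0.0799459 = 0.1162107 m ≈ 120 mm

Δh ≈ 120 mm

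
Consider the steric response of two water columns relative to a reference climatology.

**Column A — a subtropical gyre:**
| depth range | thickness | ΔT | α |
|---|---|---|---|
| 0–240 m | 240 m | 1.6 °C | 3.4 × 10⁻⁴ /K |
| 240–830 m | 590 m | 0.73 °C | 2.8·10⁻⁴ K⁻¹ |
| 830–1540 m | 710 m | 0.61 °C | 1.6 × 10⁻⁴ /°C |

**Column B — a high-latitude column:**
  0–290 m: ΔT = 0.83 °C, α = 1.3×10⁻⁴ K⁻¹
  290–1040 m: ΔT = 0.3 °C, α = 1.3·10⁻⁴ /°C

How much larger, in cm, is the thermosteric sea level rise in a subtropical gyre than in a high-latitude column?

26 cm larger

A 240 × 1.6 × 3.4×10⁻⁴ = 0.13056 m
A 240–830 m: 0.73 × 590 × 2.8×10⁻⁴ = 0.120596 m
A 830–1540 m: 1.6×10⁻⁴ × 0.61 × 710 = 0.069296 m
A total: 0.320452 m
B 0–290 m: 1.3×10⁻⁴ × 290 × 0.83 = 0.031291 m
B Layer 2: 1.3×10⁻⁴ × 750 × 0.3 = 0.02925 m
B total: 0.060541 m
Difference: 0.320452 − 0.060541 = 0.259911 m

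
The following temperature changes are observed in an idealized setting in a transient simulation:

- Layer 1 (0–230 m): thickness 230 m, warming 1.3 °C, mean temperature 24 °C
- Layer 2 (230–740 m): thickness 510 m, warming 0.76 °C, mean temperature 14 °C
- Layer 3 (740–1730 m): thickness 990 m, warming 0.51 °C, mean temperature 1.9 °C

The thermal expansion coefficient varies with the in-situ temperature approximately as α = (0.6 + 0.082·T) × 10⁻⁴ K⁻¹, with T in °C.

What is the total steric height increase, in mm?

about 180 mm

Layer 1: α = (0.6 + 0.082×24)×10⁻⁴ = 2.568×10⁻⁴ K⁻¹
Layer 2: α = (0.6 + 0.082×14)×10⁻⁴ = 1.748×10⁻⁴ K⁻¹
Layer 3: α = (0.6 + 0.082×1.9)×10⁻⁴ = 0.7558×10⁻⁴ K⁻¹
0–230 m: 2.568×10⁻⁴ × 230 × 1.3 = 0.0767832 m
230–740 m: 1.748×10⁻⁴ × 0.76 × 510 = 0.06775248 m
740–1730 m: 0.7558×10⁻⁴ × 990 × 0.51 = 0.038160342 m
Δh = 0.0767832 + 0.06775248 + 0.038160342 = 0.182696022 m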